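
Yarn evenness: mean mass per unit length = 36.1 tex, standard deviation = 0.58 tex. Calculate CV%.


Formula: CV% = (standard deviation / mean) * 100
Step 1: Ratio = 0.58 / 36.1 = 0.016066
Step 2: CV% = 0.016066 * 100 = 1.6066% ≈ 1.6%

1.6%


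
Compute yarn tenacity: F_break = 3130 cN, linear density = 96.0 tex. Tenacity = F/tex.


Formula: Tenacity = Breaking force / Linear density
Tenacity = 3130 cN / 96.0 tex
Tenacity = 32.60 cN/tex

32.60 cN/tex


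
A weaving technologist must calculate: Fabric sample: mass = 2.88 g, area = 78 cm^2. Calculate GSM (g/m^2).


Formula: GSM = mass_g / area_m2
Step 1: Convert area: 78 cm^2 = 78 / 10000 = 0.0078 m^2
Step 2: GSM = 2.88 g / 0.0078 m^2 = 369.2 g/m^2

369.2 g/m^2


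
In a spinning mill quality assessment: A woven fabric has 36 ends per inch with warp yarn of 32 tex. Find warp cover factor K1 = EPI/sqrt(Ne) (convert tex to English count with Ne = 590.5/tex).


Formula: K1 = EPI / sqrt(Ne), with Ne = 590.5 / tex_warp
Step 1: Ne = 590.5 / 32 = 18.453
Step 2: sqrt(Ne) = sqrt(18.453) = 4.2957
Step 3: K1 = 36 / 4.2957 = 8.4

8.4


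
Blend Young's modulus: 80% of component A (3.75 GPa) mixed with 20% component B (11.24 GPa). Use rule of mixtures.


Formula: Blend property = (fraction_A * property_A) + (fraction_B * property_B)
Step 1: Contribution A = 80/100 * 3.75 GPa = 3.0 GPa
Step 2: Contribution B = 20/100 * 11.24 GPa = 2.248 GPa
Step 3: Blend Young's modulus = 3.0 + 2.248 = 5.248 GPa

5.248 GPa


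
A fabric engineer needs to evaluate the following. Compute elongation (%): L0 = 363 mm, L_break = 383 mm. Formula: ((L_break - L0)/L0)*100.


Formula: Elongation (%) = ((L_break - L0) / L0) * 100
Step 1: Extension = 383 - 363 = 20 mm
Step 2: Elongation = (20 / 363) * 100
Step 3: Elongation = 0.055096 * 100 = 5.5096% ≈ 5.5%

5.5%


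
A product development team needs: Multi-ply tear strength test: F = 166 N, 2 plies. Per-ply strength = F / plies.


Formula: Per-ply strength = Total force / Number of plies
Per-ply = 166 N / 2
Per-ply = 83 N

83 N


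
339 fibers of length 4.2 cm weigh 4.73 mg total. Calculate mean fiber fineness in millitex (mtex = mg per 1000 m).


Formula: fineness (mtex) = mass (mg) / total length (km) = (mass_mg / total_length_m) * 1000
Step 1: Convert fiber length: 4.2 cm = 0.042 m
Step 2: Total fiber length = 339 * 0.042 = 14.238 m
Step 3: Linear density = 4.73 mg / 14.238 m = 0.3322 mg/m
Step 4: fineness = 0.3322 * 1000 = 332.2 mtex

332.2 mtex


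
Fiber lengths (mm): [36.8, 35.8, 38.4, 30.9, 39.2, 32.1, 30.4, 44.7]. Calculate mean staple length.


Formula: Mean = sum of lengths / count
Sum = 36.8 + 35.8 + 38.4 + 30.9 + 39.2 + 32.1 + 30.4 + 44.7
Sum = 288.3 mm
Mean = 288.3 / 8 = 36.04 mm

36.04 mm


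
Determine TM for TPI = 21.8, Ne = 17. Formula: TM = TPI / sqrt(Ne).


Formula: TM = TPI / sqrt(Ne)
Step 1: sqrt(Ne) = sqrt(17) = 4.1231
Step 2: TM = 21.8 / 4.1231 = 5.29

5.29 TM


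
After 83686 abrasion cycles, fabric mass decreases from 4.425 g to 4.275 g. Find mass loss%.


Formula: Mass loss% = ((m_before - m_after) / m_before) * 100
Step 1: Mass loss = 4.425 - 4.275 = 0.15 g
Step 2: Ratio = 0.15 / 4.425 = 0.0338983
Step 3: Mass loss% = 0.0338983 * 100 = 3.38983% ≈ 3.39%

3.39%


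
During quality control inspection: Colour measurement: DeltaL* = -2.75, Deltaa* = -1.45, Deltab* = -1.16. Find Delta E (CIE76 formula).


Formula: Delta E = sqrt(dL*^2 + da*^2 + db*^2)
Step 1: dL*^2 = (-2.75)^2 = 7.5625
Step 2: da*^2 = (-1.45)^2 = 2.1025
Step 3: db*^2 = (-1.16)^2 = 1.3456
Step 4: Sum = 7.5625 + 2.1025 + 1.3456 = 11.0106
Step 5: Delta E = sqrt(11.0106) = 3.32

3.32 Delta E


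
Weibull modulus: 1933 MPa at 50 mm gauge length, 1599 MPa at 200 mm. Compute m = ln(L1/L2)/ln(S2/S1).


Formula: m = ln(L1/L2) / ln(S2/S1)
Step 1: ln(L1/L2) = ln(50/200) = -1.38629
Step 2: S2/S1 = 1599/1933 = 0.82721
Step 3: ln(S2/S1) = ln(0.82721) = -0.18970
Step 4: m = -1.38629 / -0.18970 = 7.31

7.31 (Weibull m)


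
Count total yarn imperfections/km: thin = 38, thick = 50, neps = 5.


Formula: Total = thin places + thick places + neps
Total = 38 + 50 + 5
Total = 93 imperfections/km

93 imperfections/km


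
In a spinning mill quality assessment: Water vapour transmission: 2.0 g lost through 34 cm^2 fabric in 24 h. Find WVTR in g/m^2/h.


Formula: WVTR = mass_loss / (area * time)
Step 1: Convert area: 34 cm^2 = 0.0034 m^2
Step 2: WVTR = 2.0 g / (0.0034 m^2 * 24 h)
Step 3: WVTR = 2.0 / 0.0816 = 24.5 g/m^2/h

24.5 g/m^2/h


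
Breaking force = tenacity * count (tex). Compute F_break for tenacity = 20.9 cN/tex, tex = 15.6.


Formula: Breaking force = Tenacity * Linear density
F = 20.9 cN/tex * 15.6 tex
F = 326.04 cN

326.04 cN


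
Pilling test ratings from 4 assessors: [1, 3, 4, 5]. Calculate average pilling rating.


Formula: Mean = sum / count
Sum = 1 + 3 + 4 + 5 = 13
Mean = 13 / 4 = 3.3

3.3


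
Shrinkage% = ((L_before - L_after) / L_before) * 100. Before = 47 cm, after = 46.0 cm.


Formula: Shrinkage% = ((L_before - L_after) / L_before) * 100
Step 1: Shrinkage = 47 - 46.0 = 1.0 cm
Step 2: Shrinkage% = (1.0 / 47) * 100
Step 3: Shrinkage% = 0.021277 * 100 = 2.1277% ≈ 2.1%

2.1%


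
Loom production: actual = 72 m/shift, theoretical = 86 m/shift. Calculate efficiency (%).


Formula: Efficiency% = (Actual output / Theoretical output) * 100
Efficiency% = (72 / 86) * 100
Efficiency% = 0.837209 * 100 = 83.7209% ≈ 83.7%

83.7%


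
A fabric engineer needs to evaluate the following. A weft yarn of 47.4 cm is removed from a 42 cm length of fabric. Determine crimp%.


Formula: Crimp% = ((L_yarn - L_fabric) / L_fabric) * 100
Step 1: Extension = 47.4 - 42 = 5.4 cm
Step 2: Crimp% = (5.4 / 42) * 100
Step 3: Crimp% = 0.128571 * 100 = 12.8571% ≈ 12.9%

12.9%


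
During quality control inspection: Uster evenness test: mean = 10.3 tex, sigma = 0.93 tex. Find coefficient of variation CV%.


Formula: CV% = (standard deviation / mean) * 100
Step 1: Ratio = 0.93 / 10.3 = 0.090291
Step 2: CV% = 0.090291 * 100 = 9.0291% ≈ 9.0%

9.0%


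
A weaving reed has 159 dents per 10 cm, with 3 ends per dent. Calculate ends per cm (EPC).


Formula: EPC = (dents per 10 cm * ends per dent) / 10
Step 1: Total ends per 10 cm = 159 * 3 = 477
Step 2: EPC = 477 / 10 = 47.7 ends/cm

47.7 ends/cm


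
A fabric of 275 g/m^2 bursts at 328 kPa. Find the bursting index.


Formula: Bursting Index = Bursting Strength / Fabric GSM
BI = 328 kPa / 275 g/m^2
BI = 1.193 kPa/(g/m^2)

1.193 kPa/(g/m^2)


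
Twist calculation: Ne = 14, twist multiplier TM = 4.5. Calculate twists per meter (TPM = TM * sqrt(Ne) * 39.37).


Formula: TPM = TM * sqrt(Ne) * 39.37
Step 1: sqrt(Ne) = sqrt(14) = 3.7417
Step 2: TM * sqrt(Ne) = 4.5 * 3.7417 = 16.8377
Step 3: TPM = 16.8377 * 39.37 = 663 twists/m

663 twists/m


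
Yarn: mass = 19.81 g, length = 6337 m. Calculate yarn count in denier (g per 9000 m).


Formula: den = (mass_g / length_m) * 9000
Substituting: den = (19.81 / 6337) * 9000
Intermediate: 19.81 / 6337 = 0.00312608 g/m
den = 0.00312608 * 9000 = 28.1 denier

28.1 denier


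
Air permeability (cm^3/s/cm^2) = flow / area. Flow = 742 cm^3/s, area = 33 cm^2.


Formula: Air Permeability = Airflow / Test Area
AP = 742 cm^3/s / 33 cm^2
AP = 22.5 cm^3/s/cm^2

22.5 cm^3/s/cm^2


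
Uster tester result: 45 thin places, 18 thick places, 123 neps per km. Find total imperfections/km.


Formula: Total = thin places + thick places + neps
Total = 45 + 18 + 123
Total = 186 imperfections/km

186 imperfections/km


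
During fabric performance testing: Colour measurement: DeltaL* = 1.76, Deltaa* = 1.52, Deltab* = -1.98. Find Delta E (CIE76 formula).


Formula: Delta E = sqrt(dL*^2 + da*^2 + db*^2)
Step 1: dL*^2 = 1.76^2 = 3.0976
Step 2: da*^2 = 1.52^2 = 2.3104
Step 3: db*^2 = (-1.98)^2 = 3.9204
Step 4: Sum = 3.0976 + 2.3104 + 3.9204 = 9.3284
Step 5: Delta E = sqrt(9.3284) = 3.05

3.05 Delta E


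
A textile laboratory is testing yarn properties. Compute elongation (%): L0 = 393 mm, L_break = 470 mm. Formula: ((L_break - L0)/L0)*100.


Formula: Elongation (%) = ((L_break - L0) / L0) * 100
Step 1: Extension = 470 - 393 = 77 mm
Step 2: Elongation = (77 / 393) * 100
Step 3: Elongation = 0.195929 * 100 = 19.5929% ≈ 19.6%

19.6%


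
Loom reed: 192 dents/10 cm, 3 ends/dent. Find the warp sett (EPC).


Formula: EPC = (dents per 10 cm * ends per dent) / 10
Step 1: Total ends per 10 cm = 192 * 3 = 576
Step 2: EPC = 576 / 10 = 57.6 ends/cm

57.6 ends/cm


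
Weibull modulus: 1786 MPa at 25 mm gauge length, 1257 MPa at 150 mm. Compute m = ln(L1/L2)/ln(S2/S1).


Formula: m = ln(L1/L2) / ln(S2/S1)
Step 1: ln(L1/L2) = ln(25/150) = -1.79176
Step 2: S2/S1 = 1257/1786 = 0.70381
Step 3: ln(S2/S1) = ln(0.70381) = -0.35125
Step 4: m = -1.79176 / -0.35125 = 5.10

5.10 (Weibull m)


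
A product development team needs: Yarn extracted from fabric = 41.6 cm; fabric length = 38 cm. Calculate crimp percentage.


Formula: Crimp% = ((L_yarn - L_fabric) / L_fabric) * 100
Step 1: Extension = 41.6 - 38 = 3.6 cm
Step 2: Crimp% = (3.6 / 38) * 100
Step 3: Crimp% = 0.094737 * 100 = 9.4737% ≈ 9.5%

9.5%


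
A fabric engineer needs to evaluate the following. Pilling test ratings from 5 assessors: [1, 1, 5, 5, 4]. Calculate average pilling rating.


Formula: Mean = sum / count
Sum = 1 + 1 + 5 + 5 + 4 = 16
Mean = 16 / 5 = 3.2

3.2


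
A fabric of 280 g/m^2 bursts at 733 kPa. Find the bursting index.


Formula: Bursting Index = Bursting Strength / Fabric GSM
BI = 733 kPa / 280 g/m^2
BI = 2.618 kPa/(g/m^2)

2.618 kPa/(g/m^2)


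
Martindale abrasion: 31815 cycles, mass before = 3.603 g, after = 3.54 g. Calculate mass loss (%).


Formula: Mass loss% = ((m_before - m_after) / m_before) * 100
Step 1: Mass loss = 3.603 - 3.54 = 0.063 g
Step 2: Ratio = 0.063 / 3.603 = 0.0174854
Step 3: Mass loss% = 0.0174854 * 100 = 1.74854% ≈ 1.75%

1.75%


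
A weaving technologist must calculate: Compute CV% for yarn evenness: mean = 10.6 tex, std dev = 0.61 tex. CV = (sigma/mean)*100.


Formula: CV% = (standard deviation / mean) * 100
Step 1: Ratio = 0.61 / 10.6 = 0.057547
Step 2: CV% = 0.057547 * 100 = 5.7547% ≈ 5.8%

5.8%


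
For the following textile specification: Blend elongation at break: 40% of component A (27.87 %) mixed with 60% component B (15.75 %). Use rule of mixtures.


Formula: Blend property = (fraction_A * property_A) + (fraction_B * property_B)
Step 1: Contribution A = 40/100 * 27.87 % = 11.148 %
Step 2: Contribution B = 60/100 * 15.75 % = 9.45 %
Step 3: Blend elongation at break = 11.148 + 9.45 = 20.598 %

20.598 %


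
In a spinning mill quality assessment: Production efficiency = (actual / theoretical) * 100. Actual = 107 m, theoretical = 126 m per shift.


Formula: Efficiency% = (Actual output / Theoretical output) * 100
Efficiency% = (107 / 126) * 100
Efficiency% = 0.849206 * 100 = 84.9206% ≈ 84.9%

84.9%


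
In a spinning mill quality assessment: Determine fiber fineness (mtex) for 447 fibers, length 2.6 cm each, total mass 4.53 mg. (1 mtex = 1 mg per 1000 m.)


Formula: fineness (mtex) = mass (mg) / total length (km) = (mass_mg / total_length_m) * 1000
Step 1: Convert fiber length: 2.6 cm = 0.026 m
Step 2: Total fiber length = 447 * 0.026 = 11.622 m
Step 3: Linear density = 4.53 mg / 11.622 m = 0.3898 mg/m
Step 4: fineness = 0.3898 * 1000 = 389.8 mtex

389.8 mtex


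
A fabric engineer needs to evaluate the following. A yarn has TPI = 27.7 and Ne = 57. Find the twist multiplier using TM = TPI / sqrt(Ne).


Formula: TM = TPI / sqrt(Ne)
Step 1: sqrt(Ne) = sqrt(57) = 7.5498
Step 2: TM = 27.7 / 7.5498 = 3.67

3.67 TM


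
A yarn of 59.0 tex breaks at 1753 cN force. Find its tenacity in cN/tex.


Formula: Tenacity = Breaking force / Linear density
Tenacity = 1753 cN / 59.0 tex
Tenacity = 29.71 cN/tex

29.71 cN/tex


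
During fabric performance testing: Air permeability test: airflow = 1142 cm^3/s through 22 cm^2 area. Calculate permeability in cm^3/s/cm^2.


Formula: Air Permeability = Airflow / Test Area
AP = 1142 cm^3/s / 22 cm^2
AP = 51.9 cm^3/s/cm^2

51.9 cm^3/s/cm^2


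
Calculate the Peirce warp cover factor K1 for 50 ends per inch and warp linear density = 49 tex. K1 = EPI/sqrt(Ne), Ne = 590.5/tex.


Formula: K1 = EPI / sqrt(Ne), with Ne = 590.5 / tex_warp
Step 1: Ne = 590.5 / 49 = 12.051
Step 2: sqrt(Ne) = sqrt(12.051) = 3.4715
Step 3: K1 = 50 / 3.4715 = 14.4

14.4


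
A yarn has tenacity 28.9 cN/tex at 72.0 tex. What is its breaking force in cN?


Formula: Breaking force = Tenacity * Linear density
F = 28.9 cN/tex * 72.0 tex
F = 2080.80 cN

2080.80 cN


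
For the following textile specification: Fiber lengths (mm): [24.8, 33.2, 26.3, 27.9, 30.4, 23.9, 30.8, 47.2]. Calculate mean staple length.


Formula: Mean = sum of lengths / count
Sum = 24.8 + 33.2 + 26.3 + 27.9 + 30.4 + 23.9 + 30.8 + 47.2
Sum = 244.5 mm
Mean = 244.5 / 8 = 30.56 mm

30.56 mm


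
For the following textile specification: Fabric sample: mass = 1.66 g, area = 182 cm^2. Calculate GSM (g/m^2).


Formula: GSM = mass_g / area_m2
Step 1: Convert area: 182 cm^2 = 182 / 10000 = 0.0182 m^2
Step 2: GSM = 1.66 g / 0.0182 m^2 = 91.2 g/m^2

91.2 g/m^2


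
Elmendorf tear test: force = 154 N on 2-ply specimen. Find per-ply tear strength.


Formula: Per-ply strength = Total force / Number of plies
Per-ply = 154 N / 2
Per-ply = 77 N

77 N


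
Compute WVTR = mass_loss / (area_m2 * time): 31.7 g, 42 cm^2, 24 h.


Formula: WVTR = mass_loss / (area * time)
Step 1: Convert area: 42 cm^2 = 0.0042 m^2
Step 2: WVTR = 31.7 g / (0.0042 m^2 * 24 h)
Step 3: WVTR = 31.7 / 0.1008 = 314.5 g/m^2/h

314.5 g/m^2/h


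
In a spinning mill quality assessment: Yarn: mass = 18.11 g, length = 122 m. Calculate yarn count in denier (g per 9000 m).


Formula: den = (mass_g / length_m) * 9000
Substituting: den = (18.11 / 122) * 9000
Intermediate: 18.11 / 122 = 0.14844262 g/m
den = 0.14844262 * 9000 = 1336.0 denier

1336.0 denier


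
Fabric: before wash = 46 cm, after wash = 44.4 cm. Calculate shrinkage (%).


Formula: Shrinkage% = ((L_before - L_after) / L_before) * 100
Step 1: Shrinkage = 46 - 44.4 = 1.6 cm
Step 2: Shrinkage% = (1.6 / 46) * 100
Step 3: Shrinkage% = 0.034783 * 100 = 3.4783% ≈ 3.5%

3.5%


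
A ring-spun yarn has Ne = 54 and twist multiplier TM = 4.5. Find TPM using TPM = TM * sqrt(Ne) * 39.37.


Formula: TPM = TM * sqrt(Ne) * 39.37
Step 1: sqrt(Ne) = sqrt(54) = 7.3485
Step 2: TM * sqrt(Ne) = 4.5 * 7.3485 = 33.0683
Step 3: TPM = 33.0683 * 39.37 = 1302 twists/m

1302 twists/m


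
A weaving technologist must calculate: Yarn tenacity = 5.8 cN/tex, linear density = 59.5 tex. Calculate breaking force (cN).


Formula: Breaking force = Tenacity * Linear density
F = 5.8 cN/tex * 59.5 tex
F = 345.10 cN

345.10 cN


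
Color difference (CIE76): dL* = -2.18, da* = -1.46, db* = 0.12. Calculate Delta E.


Formula: Delta E = sqrt(dL*^2 + da*^2 + db*^2)
Step 1: dL*^2 = (-2.18)^2 = 4.7524
Step 2: da*^2 = (-1.46)^2 = 2.1316
Step 3: db*^2 = 0.12^2 = 0.0144
Step 4: Sum = 4.7524 + 2.1316 + 0.0144 = 6.8984
Step 5: Delta E = sqrt(6.8984) = 2.63

2.63 Delta E


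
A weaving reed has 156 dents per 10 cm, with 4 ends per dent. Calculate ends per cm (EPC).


Formula: EPC = (dents per 10 cm * ends per dent) / 10
Step 1: Total ends per 10 cm = 156 * 4 = 624
Step 2: EPC = 624 / 10 = 62.4 ends/cm

62.4 ends/cm


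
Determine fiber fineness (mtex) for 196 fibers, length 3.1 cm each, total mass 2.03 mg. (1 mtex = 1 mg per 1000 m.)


Formula: fineness (mtex) = mass (mg) / total length (km) = (mass_mg / total_length_m) * 1000
Step 1: Convert fiber length: 3.1 cm = 0.031 m
Step 2: Total fiber length = 196 * 0.031 = 6.076 m
Step 3: Linear density = 2.03 mg / 6.076 m = 0.3341 mg/m
Step 4: fineness = 0.3341 * 1000 = 334.1 mtex

334.1 mtex


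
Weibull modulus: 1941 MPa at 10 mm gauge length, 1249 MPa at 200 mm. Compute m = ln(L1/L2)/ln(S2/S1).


Formula: m = ln(L1/L2) / ln(S2/S1)
Step 1: ln(L1/L2) = ln(10/200) = -2.99573
Step 2: S2/S1 = 1249/1941 = 0.64348
Step 3: ln(S2/S1) = ln(0.64348) = -0.44086
Step 4: m = -2.99573 / -0.44086 = 6.80

6.80 (Weibull m)


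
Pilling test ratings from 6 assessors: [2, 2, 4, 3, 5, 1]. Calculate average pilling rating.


Formula: Mean = sum / count
Sum = 2 + 2 + 4 + 3 + 5 + 1 = 17
Mean = 17 / 6 = 2.8

2.8


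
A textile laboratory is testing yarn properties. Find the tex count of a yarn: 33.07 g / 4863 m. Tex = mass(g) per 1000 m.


Formula: Tex = (mass_g / length_m) * 1000
Substituting: Tex = (33.07 / 4863) * 1000
Intermediate: 33.07 / 4863 = 0.00680033 g/m
Tex = 0.00680033 * 1000 = 6.80 tex

6.80 tex


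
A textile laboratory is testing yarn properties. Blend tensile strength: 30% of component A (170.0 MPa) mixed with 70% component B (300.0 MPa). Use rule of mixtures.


Formula: Blend property = (fraction_A * property_A) + (fraction_B * property_B)
Step 1: Contribution A = 30/100 * 170.0 MPa = 51.0 MPa
Step 2: Contribution B = 70/100 * 300.0 MPa = 210.0 MPa
Step 3: Blend tensile strength = 51.0 + 210.0 = 261.0 MPa

261.0 MPa


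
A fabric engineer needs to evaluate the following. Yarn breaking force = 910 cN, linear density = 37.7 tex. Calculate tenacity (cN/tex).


Formula: Tenacity = Breaking force / Linear density
Tenacity = 910 cN / 37.7 tex
Tenacity = 24.14 cN/tex

24.14 cN/tex


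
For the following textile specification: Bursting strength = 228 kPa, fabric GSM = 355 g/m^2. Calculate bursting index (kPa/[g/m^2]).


Formula: Bursting Index = Bursting Strength / Fabric GSM
BI = 228 kPa / 355 g/m^2
BI = 0.642 kPa/(g/m^2)

0.642 kPa/(g/m^2)


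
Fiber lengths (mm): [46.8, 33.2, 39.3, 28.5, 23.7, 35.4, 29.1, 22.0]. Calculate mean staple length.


Formula: Mean = sum of lengths / count
Sum = 46.8 + 33.2 + 39.3 + 28.5 + 23.7 + 35.4 + 29.1 + 22.0
Sum = 258.0 mm
Mean = 258.0 / 8 = 32.25 mm

32.25 mm


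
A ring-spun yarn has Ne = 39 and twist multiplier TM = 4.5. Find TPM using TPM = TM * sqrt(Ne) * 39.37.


Formula: TPM = TM * sqrt(Ne) * 39.37
Step 1: sqrt(Ne) = sqrt(39) = 6.245
Step 2: TM * sqrt(Ne) = 4.5 * 6.245 = 28.1025
Step 3: TPM = 28.1025 * 39.37 = 1106 twists/m

1106 twists/m


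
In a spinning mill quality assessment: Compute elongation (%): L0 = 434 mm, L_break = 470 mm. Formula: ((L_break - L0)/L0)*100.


Formula: Elongation (%) = ((L_break - L0) / L0) * 100
Step 1: Extension = 470 - 434 = 36 mm
Step 2: Elongation = (36 / 434) * 100
Step 3: Elongation = 0.082949 * 100 = 8.2949% ≈ 8.3%

8.3%


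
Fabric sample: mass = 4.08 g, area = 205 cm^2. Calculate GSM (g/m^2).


Formula: GSM = mass_g / area_m2
Step 1: Convert area: 205 cm^2 = 205 / 10000 = 0.0205 m^2
Step 2: GSM = 4.08 g / 0.0205 m^2 = 199.0 g/m^2

199.0 g/m^2


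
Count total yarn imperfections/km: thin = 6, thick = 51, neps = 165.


Formula: Total = thin places + thick places + neps
Total = 6 + 51 + 165
Total = 222 imperfections/km

222 imperfections/km


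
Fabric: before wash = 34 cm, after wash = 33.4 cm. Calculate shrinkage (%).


Formula: Shrinkage% = ((L_before - L_after) / L_before) * 100
Step 1: Shrinkage = 34 - 33.4 = 0.6 cm
Step 2: Shrinkage% = (0.6 / 34) * 100
Step 3: Shrinkage% = 0.017647 * 100 = 1.7647% ≈ 1.8%

1.8%


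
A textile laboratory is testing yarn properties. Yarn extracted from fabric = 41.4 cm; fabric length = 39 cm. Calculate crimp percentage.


Formula: Crimp% = ((L_yarn - L_fabric) / L_fabric) * 100
Step 1: Extension = 41.4 - 39 = 2.4 cm
Step 2: Crimp% = (2.4 / 39) * 100
Step 3: Crimp% = 0.061538 * 100 = 6.1538% ≈ 6.2%

6.2%


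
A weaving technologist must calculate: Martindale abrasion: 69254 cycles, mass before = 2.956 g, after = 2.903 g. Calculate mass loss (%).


Formula: Mass loss% = ((m_before - m_after) / m_before) * 100
Step 1: Mass loss = 2.956 - 2.903 = 0.053 g
Step 2: Ratio = 0.053 / 2.956 = 0.0179296
Step 3: Mass loss% = 0.0179296 * 100 = 1.79296% ≈ 1.79%

1.79%


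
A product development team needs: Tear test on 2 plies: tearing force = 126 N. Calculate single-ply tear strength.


Formula: Per-ply strength = Total force / Number of plies
Per-ply = 126 N / 2
Per-ply = 63 N

63 N


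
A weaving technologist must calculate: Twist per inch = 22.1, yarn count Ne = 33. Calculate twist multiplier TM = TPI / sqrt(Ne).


Formula: TM = TPI / sqrt(Ne)
Step 1: sqrt(Ne) = sqrt(33) = 5.7446
Step 2: TM = 22.1 / 5.7446 = 3.85

3.85 TM


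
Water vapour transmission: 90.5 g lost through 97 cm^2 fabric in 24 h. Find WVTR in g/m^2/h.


Formula: WVTR = mass_loss / (area * time)
Step 1: Convert area: 97 cm^2 = 0.0097 m^2
Step 2: WVTR = 90.5 g / (0.0097 m^2 * 24 h)
Step 3: WVTR = 90.5 / 0.2328 = 388.7 g/m^2/h

388.7 g/m^2/h


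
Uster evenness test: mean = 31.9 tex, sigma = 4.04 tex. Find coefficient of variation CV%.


Formula: CV% = (standard deviation / mean) * 100
Step 1: Ratio = 4.04 / 31.9 = 0.126646
Step 2: CV% = 0.126646 * 100 = 12.6646% ≈ 12.7%

12.7%


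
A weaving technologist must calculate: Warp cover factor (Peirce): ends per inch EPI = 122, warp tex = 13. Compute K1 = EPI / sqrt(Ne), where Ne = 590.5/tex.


Formula: K1 = EPI / sqrt(Ne), with Ne = 590.5 / tex_warp
Step 1: Ne = 590.5 / 13 = 45.423
Step 2: sqrt(Ne) = sqrt(45.423) = 6.7397
Step 3: K1 = 122 / 6.7397 = 18.1

18.1


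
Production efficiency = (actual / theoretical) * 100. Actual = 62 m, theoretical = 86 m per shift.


Formula: Efficiency% = (Actual output / Theoretical output) * 100
Efficiency% = (62 / 86) * 100
Efficiency% = 0.72093 * 100 = 72.093% ≈ 72.1%

72.1%


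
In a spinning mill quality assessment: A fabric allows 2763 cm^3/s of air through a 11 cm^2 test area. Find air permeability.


Formula: Air Permeability = Airflow / Test Area
AP = 2763 cm^3/s / 11 cm^2
AP = 251.2 cm^3/s/cm^2

251.2 cm^3/s/cm^2


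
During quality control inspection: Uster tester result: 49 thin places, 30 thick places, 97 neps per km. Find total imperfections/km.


Formula: Total = thin places + thick places + neps
Total = 49 + 30 + 97
Total = 176 imperfections/km

176 imperfections/km


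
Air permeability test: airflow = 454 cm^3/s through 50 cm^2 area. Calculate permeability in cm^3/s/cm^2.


Formula: Air Permeability = Airflow / Test Area
AP = 454 cm^3/s / 50 cm^2
AP = 9.1 cm^3/s/cm^2

9.1 cm^3/s/cm^2


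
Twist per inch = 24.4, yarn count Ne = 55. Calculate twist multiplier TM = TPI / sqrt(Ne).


Formula: TM = TPI / sqrt(Ne)
Step 1: sqrt(Ne) = sqrt(55) = 7.4162
Step 2: TM = 24.4 / 7.4162 = 3.29

3.29 TM


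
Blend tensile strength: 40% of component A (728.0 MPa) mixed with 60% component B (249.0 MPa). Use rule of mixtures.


Formula: Blend property = (fraction_A * property_A) + (fraction_B * property_B)
Step 1: Contribution A = 40/100 * 728.0 MPa = 291.2 MPa
Step 2: Contribution B = 60/100 * 249.0 MPa = 149.4 MPa
Step 3: Blend tensile strength = 291.2 + 149.4 = 440.6 MPa

440.6 MPa


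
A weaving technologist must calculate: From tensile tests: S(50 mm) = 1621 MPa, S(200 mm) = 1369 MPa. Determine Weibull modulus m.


Formula: m = ln(L1/L2) / ln(S2/S1)
Step 1: ln(L1/L2) = ln(50/200) = -1.38629
Step 2: S2/S1 = 1369/1621 = 0.84454
Step 3: ln(S2/S1) = ln(0.84454) = -0.16896
Step 4: m = -1.38629 / -0.16896 = 8.20

8.20 (Weibull m)


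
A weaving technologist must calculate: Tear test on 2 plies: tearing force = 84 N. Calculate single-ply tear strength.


Formula: Per-ply strength = Total force / Number of plies
Per-ply = 84 N / 2
Per-ply = 42 N

42 N


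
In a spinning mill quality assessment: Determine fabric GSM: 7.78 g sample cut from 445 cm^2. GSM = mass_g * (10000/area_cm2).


Formula: GSM = mass_g / area_m2
Step 1: Convert area: 445 cm^2 = 445 / 10000 = 0.0445 m^2
Step 2: GSM = 7.78 g / 0.0445 m^2 = 174.8 g/m^2

174.8 g/m^2


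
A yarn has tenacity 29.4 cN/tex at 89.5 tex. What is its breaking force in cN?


Formula: Breaking force = Tenacity * Linear density
F = 29.4 cN/tex * 89.5 tex
F = 2631.30 cN

2631.30 cN


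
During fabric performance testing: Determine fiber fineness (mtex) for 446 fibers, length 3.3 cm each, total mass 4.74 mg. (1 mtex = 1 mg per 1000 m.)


Formula: fineness (mtex) = mass (mg) / total length (km) = (mass_mg / total_length_m) * 1000
Step 1: Convert fiber length: 3.3 cm = 0.033 m
Step 2: Total fiber length = 446 * 0.033 = 14.718 m
Step 3: Linear density = 4.74 mg / 14.718 m = 0.3221 mg/m
Step 4: fineness = 0.3221 * 1000 = 322.1 mtex

322.1 mtex


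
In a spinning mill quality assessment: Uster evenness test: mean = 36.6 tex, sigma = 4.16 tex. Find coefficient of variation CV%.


Formula: CV% = (standard deviation / mean) * 100
Step 1: Ratio = 4.16 / 36.6 = 0.113661
Step 2: CV% = 0.113661 * 100 = 11.3661% ≈ 11.4%

11.4%


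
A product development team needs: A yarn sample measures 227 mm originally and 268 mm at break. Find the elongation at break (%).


Formula: Elongation (%) = ((L_break - L0) / L0) * 100
Step 1: Extension = 268 - 227 = 41 mm
Step 2: Elongation = (41 / 227) * 100
Step 3: Elongation = 0.180617 * 100 = 18.0617% ≈ 18.1%

18.1%


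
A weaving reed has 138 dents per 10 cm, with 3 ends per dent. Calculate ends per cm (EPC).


Formula: EPC = (dents per 10 cm * ends per dent) / 10
Step 1: Total ends per 10 cm = 138 * 3 = 414
Step 2: EPC = 414 / 10 = 41.4 ends/cm

41.4 ends/cm


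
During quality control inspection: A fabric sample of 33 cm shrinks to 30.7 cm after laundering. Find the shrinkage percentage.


Formula: Shrinkage% = ((L_before - L_after) / L_before) * 100
Step 1: Shrinkage = 33 - 30.7 = 2.3 cm
Step 2: Shrinkage% = (2.3 / 33) * 100
Step 3: Shrinkage% = 0.069697 * 100 = 6.9697% ≈ 7.0%

7.0%


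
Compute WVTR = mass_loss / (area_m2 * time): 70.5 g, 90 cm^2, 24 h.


Formula: WVTR = mass_loss / (area * time)
Step 1: Convert area: 90 cm^2 = 0.009 m^2
Step 2: WVTR = 70.5 g / (0.009 m^2 * 24 h)
Step 3: WVTR = 70.5 / 0.216 = 326.4 g/m^2/h

326.4 g/m^2/h


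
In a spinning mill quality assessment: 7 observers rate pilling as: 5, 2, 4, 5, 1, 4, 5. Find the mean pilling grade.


Formula: Mean = sum / count
Sum = 5 + 2 + 4 + 5 + 1 + 4 + 5 = 26
Mean = 26 / 7 = 3.7

3.7


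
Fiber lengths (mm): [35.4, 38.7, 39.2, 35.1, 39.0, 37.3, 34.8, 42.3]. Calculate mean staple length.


Formula: Mean = sum of lengths / count
Sum = 35.4 + 38.7 + 39.2 + 35.1 + 39.0 + 37.3 + 34.8 + 42.3
Sum = 301.8 mm
Mean = 301.8 / 8 = 37.73 mm

37.73 mm


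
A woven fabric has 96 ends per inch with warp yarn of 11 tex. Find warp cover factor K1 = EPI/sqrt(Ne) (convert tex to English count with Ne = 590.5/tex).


Formula: K1 = EPI / sqrt(Ne), with Ne = 590.5 / tex_warp
Step 1: Ne = 590.5 / 11 = 53.682
Step 2: sqrt(Ne) = sqrt(53.682) = 7.3268
Step 3: K1 = 96 / 7.3268 = 13.1

13.1


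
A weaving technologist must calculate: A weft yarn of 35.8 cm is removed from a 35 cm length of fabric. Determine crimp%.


Formula: Crimp% = ((L_yarn - L_fabric) / L_fabric) * 100
Step 1: Extension = 35.8 - 35 = 0.8 cm
Step 2: Crimp% = (0.8 / 35) * 100
Step 3: Crimp% = 0.022857 * 100 = 2.2857% ≈ 2.3%

2.3%


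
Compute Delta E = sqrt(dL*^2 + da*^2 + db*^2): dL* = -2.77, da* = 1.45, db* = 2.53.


Formula: Delta E = sqrt(dL*^2 + da*^2 + db*^2)
Step 1: dL*^2 = (-2.77)^2 = 7.6729
Step 2: da*^2 = 1.45^2 = 2.1025
Step 3: db*^2 = 2.53^2 = 6.4009
Step 4: Sum = 7.6729 + 2.1025 + 6.4009 = 16.1763
Step 5: Delta E = sqrt(16.1763) = 4.02

4.02 Delta E


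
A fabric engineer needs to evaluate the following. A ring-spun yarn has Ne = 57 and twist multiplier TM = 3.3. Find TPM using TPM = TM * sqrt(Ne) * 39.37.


Formula: TPM = TM * sqrt(Ne) * 39.37
Step 1: sqrt(Ne) = sqrt(57) = 7.5498
Step 2: TM * sqrt(Ne) = 3.3 * 7.5498 = 24.9143
Step 3: TPM = 24.9143 * 39.37 = 981 twists/m

981 twists/m


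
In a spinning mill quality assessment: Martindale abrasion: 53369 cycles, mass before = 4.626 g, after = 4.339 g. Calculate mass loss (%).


Formula: Mass loss% = ((m_before - m_after) / m_before) * 100
Step 1: Mass loss = 4.626 - 4.339 = 0.287 g
Step 2: Ratio = 0.287 / 4.626 = 0.0620406
Step 3: Mass loss% = 0.0620406 * 100 = 6.20406% ≈ 6.20%

6.20%


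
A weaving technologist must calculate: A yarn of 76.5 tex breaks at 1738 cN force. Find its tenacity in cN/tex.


Formula: Tenacity = Breaking force / Linear density
Tenacity = 1738 cN / 76.5 tex
Tenacity = 22.72 cN/tex

22.72 cN/tex


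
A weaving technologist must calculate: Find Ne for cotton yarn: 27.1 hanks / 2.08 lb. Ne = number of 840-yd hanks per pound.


Formula: Ne = hanks / mass_lb
Substituting: Ne = 27.1 / 2.08
Ne = 13.0

13.0 Ne


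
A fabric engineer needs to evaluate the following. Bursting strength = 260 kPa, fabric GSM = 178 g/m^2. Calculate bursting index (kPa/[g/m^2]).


Formula: Bursting Index = Bursting Strength / Fabric GSM
BI = 260 kPa / 178 g/m^2
BI = 1.461 kPa/(g/m^2)

1.461 kPa/(g/m^2)


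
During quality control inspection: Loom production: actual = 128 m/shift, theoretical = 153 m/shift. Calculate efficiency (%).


Formula: Efficiency% = (Actual output / Theoretical output) * 100
Efficiency% = (128 / 153) * 100
Efficiency% = 0.836601 * 100 = 83.6601% ≈ 83.7%

83.7%


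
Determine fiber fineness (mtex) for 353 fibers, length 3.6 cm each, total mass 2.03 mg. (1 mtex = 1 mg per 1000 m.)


Formula: fineness (mtex) = mass (mg) / total length (km) = (mass_mg / total_length_m) * 1000
Step 1: Convert fiber length: 3.6 cm = 0.036 m
Step 2: Total fiber length = 353 * 0.036 = 12.708 m
Step 3: Linear density = 2.03 mg / 12.708 m = 0.1597 mg/m
Step 4: fineness = 0.1597 * 1000 = 159.7 mtex

159.7 mtex


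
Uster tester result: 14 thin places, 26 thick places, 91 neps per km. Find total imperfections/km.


Formula: Total = thin places + thick places + neps
Total = 14 + 26 + 91
Total = 131 imperfections/km

131 imperfections/km


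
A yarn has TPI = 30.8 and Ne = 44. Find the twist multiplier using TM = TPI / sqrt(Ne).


Formula: TM = TPI / sqrt(Ne)
Step 1: sqrt(Ne) = sqrt(44) = 6.6332
Step 2: TM = 30.8 / 6.6332 = 4.64

4.64 TM


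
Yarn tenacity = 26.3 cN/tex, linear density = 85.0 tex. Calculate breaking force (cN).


Formula: Breaking force = Tenacity * Linear density
F = 26.3 cN/tex * 85.0 tex
F = 2235.50 cN

2235.50 cN


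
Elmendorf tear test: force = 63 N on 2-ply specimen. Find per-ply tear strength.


Formula: Per-ply strength = Total force / Number of plies
Per-ply = 63 N / 2
Per-ply = 31.5 N

31.5 N


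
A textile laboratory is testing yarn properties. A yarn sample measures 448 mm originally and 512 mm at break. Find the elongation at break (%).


Formula: Elongation (%) = ((L_break - L0) / L0) * 100
Step 1: Extension = 512 - 448 = 64 mm
Step 2: Elongation = (64 / 448) * 100
Step 3: Elongation = 0.142857 * 100 = 14.2857% ≈ 14.3%

14.3%


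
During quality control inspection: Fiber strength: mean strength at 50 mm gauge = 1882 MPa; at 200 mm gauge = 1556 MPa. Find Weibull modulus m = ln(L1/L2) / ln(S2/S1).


Formula: m = ln(L1/L2) / ln(S2/S1)
Step 1: ln(L1/L2) = ln(50/200) = -1.38629
Step 2: S2/S1 = 1556/1882 = 0.82678
Step 3: ln(S2/S1) = ln(0.82678) = -0.19022
Step 4: m = -1.38629 / -0.19022 = 7.29

7.29 (Weibull m)


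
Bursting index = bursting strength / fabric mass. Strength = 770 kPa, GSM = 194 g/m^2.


Formula: Bursting Index = Bursting Strength / Fabric GSM
BI = 770 kPa / 194 g/m^2
BI = 3.969 kPa/(g/m^2)

3.969 kPa/(g/m^2)


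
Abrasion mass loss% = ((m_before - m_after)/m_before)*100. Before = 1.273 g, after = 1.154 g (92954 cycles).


Formula: Mass loss% = ((m_before - m_after) / m_before) * 100
Step 1: Mass loss = 1.273 - 1.154 = 0.119 g
Step 2: Ratio = 0.119 / 1.273 = 0.09348
Step 3: Mass loss% = 0.09348 * 100 = 9.348% ≈ 9.35%

9.35%


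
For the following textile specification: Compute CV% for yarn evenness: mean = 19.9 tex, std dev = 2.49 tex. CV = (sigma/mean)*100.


Formula: CV% = (standard deviation / mean) * 100
Step 1: Ratio = 2.49 / 19.9 = 0.125126
Step 2: CV% = 0.125126 * 100 = 12.5126% ≈ 12.5%

12.5%


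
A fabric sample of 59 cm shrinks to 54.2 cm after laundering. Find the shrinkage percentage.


Formula: Shrinkage% = ((L_before - L_after) / L_before) * 100
Step 1: Shrinkage = 59 - 54.2 = 4.8 cm
Step 2: Shrinkage% = (4.8 / 59) * 100
Step 3: Shrinkage% = 0.081356 * 100 = 8.1356% ≈ 8.1%

8.1%


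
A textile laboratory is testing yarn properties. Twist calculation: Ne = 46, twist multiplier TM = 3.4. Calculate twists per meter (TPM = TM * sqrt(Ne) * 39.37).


Formula: TPM = TM * sqrt(Ne) * 39.37
Step 1: sqrt(Ne) = sqrt(46) = 6.7823
Step 2: TM * sqrt(Ne) = 3.4 * 6.7823 = 23.0598
Step 3: TPM = 23.0598 * 39.37 = 908 twists/m

908 twists/m


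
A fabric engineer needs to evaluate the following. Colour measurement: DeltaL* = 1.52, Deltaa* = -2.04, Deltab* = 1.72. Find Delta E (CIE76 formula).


Formula: Delta E = sqrt(dL*^2 + da*^2 + db*^2)
Step 1: dL*^2 = 1.52^2 = 2.3104
Step 2: da*^2 = (-2.04)^2 = 4.1616
Step 3: db*^2 = 1.72^2 = 2.9584
Step 4: Sum = 2.3104 + 4.1616 + 2.9584 = 9.4304
Step 5: Delta E = sqrt(9.4304) = 3.07

3.07 Delta E


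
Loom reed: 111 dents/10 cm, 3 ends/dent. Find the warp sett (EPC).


Formula: EPC = (dents per 10 cm * ends per dent) / 10
Step 1: Total ends per 10 cm = 111 * 3 = 333
Step 2: EPC = 333 / 10 = 33.3 ends/cm

33.3 ends/cm


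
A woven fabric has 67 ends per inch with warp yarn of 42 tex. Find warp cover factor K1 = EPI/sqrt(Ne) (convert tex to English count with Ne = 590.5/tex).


Formula: K1 = EPI / sqrt(Ne), with Ne = 590.5 / tex_warp
Step 1: Ne = 590.5 / 42 = 14.06
Step 2: sqrt(Ne) = sqrt(14.06) = 3.7497
Step 3: K1 = 67 / 3.7497 = 17.9

17.9


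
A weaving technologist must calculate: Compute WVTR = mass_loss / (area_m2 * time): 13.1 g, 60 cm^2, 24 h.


Formula: WVTR = mass_loss / (area * time)
Step 1: Convert area: 60 cm^2 = 0.006 m^2
Step 2: WVTR = 13.1 g / (0.006 m^2 * 24 h)
Step 3: WVTR = 13.1 / 0.144 = 91.0 g/m^2/h

91.0 g/m^2/h


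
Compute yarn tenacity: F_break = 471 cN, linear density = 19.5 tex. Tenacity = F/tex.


Formula: Tenacity = Breaking force / Linear density
Tenacity = 471 cN / 19.5 tex
Tenacity = 24.15 cN/tex

24.15 cN/tex


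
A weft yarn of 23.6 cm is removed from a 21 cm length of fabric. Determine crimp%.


Formula: Crimp% = ((L_yarn - L_fabric) / L_fabric) * 100
Step 1: Extension = 23.6 - 21 = 2.6 cm
Step 2: Crimp% = (2.6 / 21) * 100
Step 3: Crimp% = 0.12381 * 100 = 12.381% ≈ 12.4%

12.4%


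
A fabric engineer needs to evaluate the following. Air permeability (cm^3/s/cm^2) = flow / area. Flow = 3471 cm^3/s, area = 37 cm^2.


Formula: Air Permeability = Airflow / Test Area
AP = 3471 cm^3/s / 37 cm^2
AP = 93.8 cm^3/s/cm^2

93.8 cm^3/s/cm^2


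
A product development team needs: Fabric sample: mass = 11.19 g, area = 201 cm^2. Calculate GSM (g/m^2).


Formula: GSM = mass_g / area_m2
Step 1: Convert area: 201 cm^2 = 201 / 10000 = 0.0201 m^2
Step 2: GSM = 11.19 g / 0.0201 m^2 = 556.7 g/m^2

556.7 g/m^2


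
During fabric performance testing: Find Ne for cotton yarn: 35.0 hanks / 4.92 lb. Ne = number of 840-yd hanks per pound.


Formula: Ne = hanks / mass_lb
Substituting: Ne = 35.0 / 4.92
Ne = 7.1

7.1 Ne


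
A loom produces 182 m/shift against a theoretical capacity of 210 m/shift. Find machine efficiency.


Formula: Efficiency% = (Actual output / Theoretical output) * 100
Efficiency% = (182 / 210) * 100
Efficiency% = 0.866667 * 100 = 86.6667% ≈ 86.7%

86.7%


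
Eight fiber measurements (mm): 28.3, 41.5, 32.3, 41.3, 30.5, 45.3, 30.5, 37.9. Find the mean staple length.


Formula: Mean = sum of lengths / count
Sum = 28.3 + 41.5 + 32.3 + 41.3 + 30.5 + 45.3 + 30.5 + 37.9
Sum = 287.6 mm
Mean = 287.6 / 8 = 35.95 mm

35.95 mm


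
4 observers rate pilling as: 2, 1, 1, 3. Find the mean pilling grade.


Formula: Mean = sum / count
Sum = 2 + 1 + 1 + 3 = 7
Mean = 7 / 4 = 1.8

1.8


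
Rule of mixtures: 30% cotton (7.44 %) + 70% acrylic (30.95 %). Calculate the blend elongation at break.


Formula: Blend property = (fraction_A * property_A) + (fraction_B * property_B)
Step 1: Contribution A = 30/100 * 7.44 % = 2.232 %
Step 2: Contribution B = 70/100 * 30.95 % = 21.665 %
Step 3: Blend elongation at break = 2.232 + 21.665 = 23.897 %

23.897 %


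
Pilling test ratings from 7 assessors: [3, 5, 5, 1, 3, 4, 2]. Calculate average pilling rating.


Formula: Mean = sum / count
Sum = 3 + 5 + 5 + 1 + 3 + 4 + 2 = 23
Mean = 23 / 7 = 3.3

3.3


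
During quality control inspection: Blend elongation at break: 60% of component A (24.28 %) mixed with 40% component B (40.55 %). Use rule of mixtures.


Formula: Blend property = (fraction_A * property_A) + (fraction_B * property_B)
Step 1: Contribution A = 60/100 * 24.28 % = 14.568 %
Step 2: Contribution B = 40/100 * 40.55 % = 16.22 %
Step 3: Blend elongation at break = 14.568 + 16.22 = 30.788 %

30.788 %


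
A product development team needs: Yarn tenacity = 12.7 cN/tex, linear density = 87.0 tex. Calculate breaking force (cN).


Formula: Breaking force = Tenacity * Linear density
F = 12.7 cN/tex * 87.0 tex
F = 1104.90 cN

1104.90 cN


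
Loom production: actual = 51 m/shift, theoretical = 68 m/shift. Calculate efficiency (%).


Formula: Efficiency% = (Actual output / Theoretical output) * 100
Efficiency% = (51 / 68) * 100
Efficiency% = 0.75 * 100 = 75.0%

75.0%


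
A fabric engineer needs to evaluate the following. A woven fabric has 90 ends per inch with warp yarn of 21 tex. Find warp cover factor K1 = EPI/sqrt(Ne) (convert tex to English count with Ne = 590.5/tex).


Formula: K1 = EPI / sqrt(Ne), with Ne = 590.5 / tex_warp
Step 1: Ne = 590.5 / 21 = 28.119
Step 2: sqrt(Ne) = sqrt(28.119) = 5.3027
Step 3: K1 = 90 / 5.3027 = 17.0

17.0


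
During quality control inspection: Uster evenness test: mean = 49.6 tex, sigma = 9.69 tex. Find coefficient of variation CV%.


Formula: CV% = (standard deviation / mean) * 100
Step 1: Ratio = 9.69 / 49.6 = 0.195363
Step 2: CV% = 0.195363 * 100 = 19.5363% ≈ 19.5%

19.5%


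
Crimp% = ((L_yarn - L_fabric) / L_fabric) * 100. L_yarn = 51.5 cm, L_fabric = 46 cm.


Formula: Crimp% = ((L_yarn - L_fabric) / L_fabric) * 100
Step 1: Extension = 51.5 - 46 = 5.5 cm
Step 2: Crimp% = (5.5 / 46) * 100
Step 3: Crimp% = 0.119565 * 100 = 11.9565% ≈ 12.0%

12.0%


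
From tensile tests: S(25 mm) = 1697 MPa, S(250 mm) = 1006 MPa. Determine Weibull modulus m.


Formula: m = ln(L1/L2) / ln(S2/S1)
Step 1: ln(L1/L2) = ln(25/250) = -2.30259
Step 2: S2/S1 = 1006/1697 = 0.59281
Step 3: ln(S2/S1) = ln(0.59281) = -0.52288
Step 4: m = -2.30259 / -0.52288 = 4.40

4.40 (Weibull m)


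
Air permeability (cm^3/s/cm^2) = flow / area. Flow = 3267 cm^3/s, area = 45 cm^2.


Formula: Air Permeability = Airflow / Test Area
AP = 3267 cm^3/s / 45 cm^2
AP = 72.6 cm^3/s/cm^2

72.6 cm^3/s/cm^2


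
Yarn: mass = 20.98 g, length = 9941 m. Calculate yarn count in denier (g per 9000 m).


Formula: den = (mass_g / length_m) * 9000
Substituting: den = (20.98 / 9941) * 9000
Intermediate: 20.98 / 9941 = 0.00211045 g/m
den = 0.00211045 * 9000 = 19.0 denier

19.0 denier


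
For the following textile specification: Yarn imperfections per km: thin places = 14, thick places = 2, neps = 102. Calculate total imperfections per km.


Formula: Total = thin places + thick places + neps
Total = 14 + 2 + 102
Total = 118 imperfections/km

118 imperfections/km


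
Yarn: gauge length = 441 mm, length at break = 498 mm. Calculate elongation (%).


Formula: Elongation (%) = ((L_break - L0) / L0) * 100
Step 1: Extension = 498 - 441 = 57 mm
Step 2: Elongation = (57 / 441) * 100
Step 3: Elongation = 0.129252 * 100 = 12.9252% ≈ 12.9%

12.9%


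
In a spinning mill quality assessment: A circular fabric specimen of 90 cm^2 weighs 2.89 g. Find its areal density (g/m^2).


Formula: GSM = mass_g / area_m2
Step 1: Convert area: 90 cm^2 = 90 / 10000 = 0.009 m^2
Step 2: GSM = 2.89 g / 0.009 m^2 = 321.1 g/m^2

321.1 g/m^2
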